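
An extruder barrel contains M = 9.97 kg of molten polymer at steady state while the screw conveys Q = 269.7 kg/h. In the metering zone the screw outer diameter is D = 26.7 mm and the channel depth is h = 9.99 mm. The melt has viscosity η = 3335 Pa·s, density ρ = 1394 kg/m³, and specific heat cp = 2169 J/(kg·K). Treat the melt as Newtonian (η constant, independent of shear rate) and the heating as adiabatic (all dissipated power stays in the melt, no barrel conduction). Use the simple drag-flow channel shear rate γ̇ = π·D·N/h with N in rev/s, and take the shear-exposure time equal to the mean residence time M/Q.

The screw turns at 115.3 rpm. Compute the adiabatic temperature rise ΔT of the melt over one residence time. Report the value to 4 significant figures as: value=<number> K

Throughput in SI: Q_s = 269.7 kg/h ÷ 3600 s/h = 0.0749167 kg/s
t_res = M / Q_s = 9.97 ÷ 0.0749167 = 133.081 s
Convert to SI: D = 0.0267 m, h = 0.00999 m, N = 115.3/60 = 1.92167 rev/s
γ̇ = π·D·N / h = π · 0.0267 · 1.92167 / 0.00999 = 16.1352 s⁻¹
ΔT = η·γ̇²·t_res / (ρ·cp) = 3335 · (16.1352)² · 133.081 / (1394 · 2169) = 38.2153 K

value=38.22 K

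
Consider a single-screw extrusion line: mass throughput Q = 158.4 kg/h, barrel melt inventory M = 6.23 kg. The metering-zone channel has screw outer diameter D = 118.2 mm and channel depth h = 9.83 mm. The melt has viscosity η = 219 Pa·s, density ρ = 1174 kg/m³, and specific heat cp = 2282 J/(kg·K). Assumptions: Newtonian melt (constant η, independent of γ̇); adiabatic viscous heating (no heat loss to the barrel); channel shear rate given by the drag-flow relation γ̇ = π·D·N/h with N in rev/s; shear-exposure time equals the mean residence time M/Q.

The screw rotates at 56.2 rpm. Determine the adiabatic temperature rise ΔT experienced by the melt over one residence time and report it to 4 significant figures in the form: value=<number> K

value=14.49 K

Convert throughput: Q = 158.4 kg/h = 158.4/3600 = 0.044 kg/s
t_res = M / Q_s = 6.23 / 0.044 = 141.591 s
D = 118.2 mm = 0.1182 m;  h = 9.83 mm = 0.00983 m;  N = 56.2 rpm / 60 = 0.936667 rev/s
Shear rate: γ̇ = πDN/h = π·0.1182·0.936667/0.00983 = 35.3833 s⁻¹
ΔT = η·γ̇²·t_res / (ρ·cp) = 219 · (35.3833)² · 141.591 / (1174 · 2282) = 14.4908 K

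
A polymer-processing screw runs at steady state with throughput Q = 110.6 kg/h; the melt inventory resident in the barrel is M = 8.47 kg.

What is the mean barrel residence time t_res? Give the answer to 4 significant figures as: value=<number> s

Convert throughput: Q = 110.6 kg/h = 110.6/3600 = 0.0307222 kg/s
Mean residence time: t_res = M/Q_s = 8.47 kg / 0.0307222 kg/s = 275.696 s

value=275.7 s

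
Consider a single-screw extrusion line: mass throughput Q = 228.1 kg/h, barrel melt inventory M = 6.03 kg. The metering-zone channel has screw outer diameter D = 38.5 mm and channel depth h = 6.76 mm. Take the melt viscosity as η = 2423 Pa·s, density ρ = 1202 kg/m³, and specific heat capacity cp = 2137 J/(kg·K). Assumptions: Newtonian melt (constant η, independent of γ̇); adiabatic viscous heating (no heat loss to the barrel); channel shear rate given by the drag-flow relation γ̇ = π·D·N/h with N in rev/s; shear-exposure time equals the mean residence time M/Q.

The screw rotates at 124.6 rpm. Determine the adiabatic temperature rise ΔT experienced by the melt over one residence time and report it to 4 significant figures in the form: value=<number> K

value=123.9 K

Throughput in SI: Q_s = 228.1 kg/h ÷ 3600 s/h = 0.0633611 kg/s
t_res = M / Q_s = 6.03 ÷ 0.0633611 = 95.1688 s
D = 38.5 mm = 0.0385 m;  h = 6.76 mm = 0.00676 m;  N = 124.6 rpm / 60 = 2.07667 rev/s
γ̇ = π·D·N / h = π · 0.0385 · 2.07667 / 0.00676 = 37.1561 s⁻¹
ΔT = η·γ̇²·t_res / (ρ·cp) = 2423 · (37.1561)² · 95.1688 / (1202 · 2137) = 123.937 K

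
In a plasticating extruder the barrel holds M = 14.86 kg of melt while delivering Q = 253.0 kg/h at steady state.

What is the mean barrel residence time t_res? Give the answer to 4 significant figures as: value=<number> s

Throughput in SI: Q_s = 253.0 kg/h ÷ 3600 s/h = 0.0702778 kg/s
t_res = M / Q_s = 14.86 / 0.0702778 = 211.447 s

value=211.4 s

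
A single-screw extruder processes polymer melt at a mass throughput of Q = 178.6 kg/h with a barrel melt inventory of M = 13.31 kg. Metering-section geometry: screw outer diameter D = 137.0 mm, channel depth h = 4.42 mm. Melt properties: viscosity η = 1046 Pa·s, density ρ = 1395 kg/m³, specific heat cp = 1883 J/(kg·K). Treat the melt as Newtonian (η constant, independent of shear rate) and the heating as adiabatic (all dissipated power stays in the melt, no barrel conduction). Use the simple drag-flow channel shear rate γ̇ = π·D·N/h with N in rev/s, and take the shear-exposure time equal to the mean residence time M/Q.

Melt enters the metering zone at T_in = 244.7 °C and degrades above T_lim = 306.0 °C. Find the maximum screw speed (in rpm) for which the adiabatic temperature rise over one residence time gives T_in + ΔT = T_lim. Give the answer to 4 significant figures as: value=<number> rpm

value=14.76 rpm

Convert throughput: Q = 178.6 kg/h = 178.6/3600 = 0.0496111 kg/s
t_res = M / Q_s = 13.31 ÷ 0.0496111 = 268.287 s
Geometry in SI: D = 137.0 mm → 0.137 m, h = 4.42 mm → 0.00442 m
Allowable rise: ΔT_a = T_lim − T_in = 306.0 − 244.7 = 61.3 K
γ̇_max² = ΔT_a·ρ·cp/(η·t_res) = 61.3·1395·1883/(1046·268.287) = 573.792 s⁻²
Take the square root: γ̇_max = √(573.792) = 23.9539 s⁻¹
Solve γ̇ = πDN/h for N: N_max = γ̇_max·h/(π·D) = 23.9539 × 0.00442 / (π × 0.137) = 0.245997 rev/s = 14.7598 rpm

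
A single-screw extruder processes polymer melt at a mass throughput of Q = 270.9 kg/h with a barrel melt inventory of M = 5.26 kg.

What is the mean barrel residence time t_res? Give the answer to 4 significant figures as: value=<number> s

value=69.90 s

Throughput in SI: Q_s = 270.9 kg/h ÷ 3600 s/h = 0.07525 kg/s
Mean residence time: t_res = M/Q_s = 5.26 kg / 0.07525 kg/s = 69.9003 s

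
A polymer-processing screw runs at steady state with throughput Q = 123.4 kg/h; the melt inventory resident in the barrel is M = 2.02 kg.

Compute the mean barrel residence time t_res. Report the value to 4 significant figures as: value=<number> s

Convert throughput: Q = 123.4 kg/h = 123.4/3600 = 0.0342778 kg/s
Mean residence time: t_res = M/Q_s = 2.02 kg / 0.0342778 kg/s = 58.9303 s

value=58.93 s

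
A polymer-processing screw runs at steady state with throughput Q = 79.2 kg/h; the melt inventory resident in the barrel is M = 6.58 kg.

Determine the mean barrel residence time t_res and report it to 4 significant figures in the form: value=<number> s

value=299.1 s

Q_s = Q / 3600 = 79.2 / 3600 = 0.022 kg/s
Mean residence time: t_res = M/Q_s = 6.58 kg / 0.022 kg/s = 299.091 s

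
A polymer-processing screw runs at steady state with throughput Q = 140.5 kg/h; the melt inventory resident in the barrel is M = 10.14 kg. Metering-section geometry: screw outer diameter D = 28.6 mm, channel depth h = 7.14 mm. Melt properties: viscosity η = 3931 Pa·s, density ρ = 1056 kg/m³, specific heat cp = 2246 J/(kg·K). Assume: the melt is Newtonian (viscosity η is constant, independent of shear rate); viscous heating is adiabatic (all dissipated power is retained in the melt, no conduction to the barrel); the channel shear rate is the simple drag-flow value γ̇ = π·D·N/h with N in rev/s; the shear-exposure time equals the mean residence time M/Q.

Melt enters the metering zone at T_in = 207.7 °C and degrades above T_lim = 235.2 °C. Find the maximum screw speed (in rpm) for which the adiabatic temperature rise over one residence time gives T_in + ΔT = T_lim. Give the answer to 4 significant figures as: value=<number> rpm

value=38.10 rpm

Convert throughput: Q = 140.5 kg/h = 140.5/3600 = 0.0390278 kg/s
t_res = M / Q_s = 10.14 / 0.0390278 = 259.815 s
Geometry in SI: D = 28.6 mm → 0.0286 m, h = 7.14 mm → 0.00714 m
ΔT_a = T_lim − T_in = 235.2 − 207.7 = 27.5 K
Invert ΔT = ηγ̇²t_res/(ρcp) for γ̇: γ̇_max² = ΔT_a ρ cp / (η t_res) = 27.5·1056·2246 / (3931·259.815) = 63.8615 s⁻²
γ̇_max = sqrt(63.8615) = 7.99134 s⁻¹
Solve γ̇ = πDN/h for N: N_max = γ̇_max·h/(π·D) = 7.99134 × 0.00714 / (π × 0.0286) = 0.635041 rev/s = 38.1025 rpm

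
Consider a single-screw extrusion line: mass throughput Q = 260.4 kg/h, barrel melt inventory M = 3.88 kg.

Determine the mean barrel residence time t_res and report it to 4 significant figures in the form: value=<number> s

value=53.64 s

Q_s = Q / 3600 = 260.4 / 3600 = 0.0723333 kg/s
t_res = M / Q_s = 3.88 / 0.0723333 = 53.6406 s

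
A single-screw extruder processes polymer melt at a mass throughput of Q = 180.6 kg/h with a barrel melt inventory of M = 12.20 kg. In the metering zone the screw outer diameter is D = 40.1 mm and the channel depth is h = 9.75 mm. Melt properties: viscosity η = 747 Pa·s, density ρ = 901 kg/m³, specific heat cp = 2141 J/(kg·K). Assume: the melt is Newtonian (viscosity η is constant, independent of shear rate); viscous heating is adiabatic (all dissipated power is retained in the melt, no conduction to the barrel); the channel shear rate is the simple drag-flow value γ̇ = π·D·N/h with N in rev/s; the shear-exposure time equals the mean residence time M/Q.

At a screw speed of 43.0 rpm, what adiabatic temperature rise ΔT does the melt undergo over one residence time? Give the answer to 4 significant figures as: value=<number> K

Throughput in SI: Q_s = 180.6 kg/h ÷ 3600 s/h = 0.0501667 kg/s
Mean residence time: t_res = M/Q_s = 12.20 kg / 0.0501667 kg/s = 243.189 s
Convert to SI: D = 0.0401 m, h = 0.00975 m, N = 43.0/60 = 0.716667 rev/s
γ̇ = π D N / h = (π)(0.0401)(0.716667) / 0.00975 = 9.25991 s⁻¹
ΔT = η·γ̇²·t_res / (ρ·cp) = 747 · (9.25991)² · 243.189 / (901 · 2141) = 8.0749 K

value=8.075 K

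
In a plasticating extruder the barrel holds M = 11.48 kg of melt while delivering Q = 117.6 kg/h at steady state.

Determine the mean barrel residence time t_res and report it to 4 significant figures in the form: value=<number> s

value=351.4 s

Q_s = Q / 3600 = 117.6 / 3600 = 0.0326667 kg/s
t_res = M / Q_s = 11.48 / 0.0326667 = 351.429 s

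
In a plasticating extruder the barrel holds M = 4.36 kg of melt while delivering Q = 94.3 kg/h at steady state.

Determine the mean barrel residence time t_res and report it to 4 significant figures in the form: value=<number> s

Convert throughput: Q = 94.3 kg/h = 94.3/3600 = 0.0261944 kg/s
t_res = M / Q_s = 4.36 ÷ 0.0261944 = 166.448 s

value=166.4 s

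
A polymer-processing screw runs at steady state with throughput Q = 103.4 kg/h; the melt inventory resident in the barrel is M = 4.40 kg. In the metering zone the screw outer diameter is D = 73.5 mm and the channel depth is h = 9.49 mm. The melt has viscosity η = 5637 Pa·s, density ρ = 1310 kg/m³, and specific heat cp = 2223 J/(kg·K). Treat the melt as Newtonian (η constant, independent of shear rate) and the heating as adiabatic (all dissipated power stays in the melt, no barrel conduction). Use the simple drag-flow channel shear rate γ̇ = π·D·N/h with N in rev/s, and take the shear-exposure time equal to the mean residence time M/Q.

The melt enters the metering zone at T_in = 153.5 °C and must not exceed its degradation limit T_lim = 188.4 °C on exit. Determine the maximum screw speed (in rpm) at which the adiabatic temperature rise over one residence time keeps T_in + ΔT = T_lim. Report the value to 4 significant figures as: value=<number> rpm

value=26.75 rpm

Convert throughput: Q = 103.4 kg/h = 103.4/3600 = 0.0287222 kg/s
t_res = M / Q_s = 4.40 / 0.0287222 = 153.191 s
Geometry in SI: D = 73.5 mm → 0.0735 m, h = 9.49 mm → 0.00949 m
ΔT_a = T_lim − T_in = 188.4 °C − 153.5 °C = 34.9 K
γ̇_max² = ΔT_a·ρ·cp / (η·t_res) = [34.9 × 1310 × 2223] / [5637 × 153.191] = 117.694 s⁻²
γ̇_max = √117.694 = 10.8487 s⁻¹
N_max = γ̇_max h / (πD) = 10.8487·0.00949/(π·0.0735) = 0.445867 rev/s → ×60 = 26.752 rpm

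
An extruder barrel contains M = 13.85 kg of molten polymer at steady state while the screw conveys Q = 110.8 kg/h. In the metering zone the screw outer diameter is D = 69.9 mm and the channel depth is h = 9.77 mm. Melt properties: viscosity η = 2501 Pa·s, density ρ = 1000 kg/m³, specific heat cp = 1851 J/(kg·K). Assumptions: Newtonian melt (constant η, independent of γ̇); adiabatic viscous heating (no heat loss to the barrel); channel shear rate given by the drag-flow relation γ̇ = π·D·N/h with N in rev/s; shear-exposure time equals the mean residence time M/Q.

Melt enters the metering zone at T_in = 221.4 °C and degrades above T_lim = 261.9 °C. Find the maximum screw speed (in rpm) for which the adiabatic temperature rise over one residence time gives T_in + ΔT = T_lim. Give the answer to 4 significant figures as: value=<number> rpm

Throughput in SI: Q_s = 110.8 kg/h ÷ 3600 s/h = 0.0307778 kg/s
t_res = M / Q_s = 13.85 / 0.0307778 = 450 s
Convert to metres: D = 0.0699 m, h = 0.00977 m
ΔT_a = T_lim − T_in = 261.9 °C − 221.4 °C = 40.5 K
Invert ΔT = ηγ̇²t_res/(ρcp) for γ̇: γ̇_max² = ΔT_a ρ cp / (η t_res) = 40.5·1000·1851 / (2501·450) = 66.6094 s⁻²
Take the square root: γ̇_max = √(66.6094) = 8.16146 s⁻¹
N_max = γ̇_max h / (πD) = 8.16146·0.00977/(π·0.0699) = 0.363107 rev/s → ×60 = 21.7864 rpm

value=21.79 rpm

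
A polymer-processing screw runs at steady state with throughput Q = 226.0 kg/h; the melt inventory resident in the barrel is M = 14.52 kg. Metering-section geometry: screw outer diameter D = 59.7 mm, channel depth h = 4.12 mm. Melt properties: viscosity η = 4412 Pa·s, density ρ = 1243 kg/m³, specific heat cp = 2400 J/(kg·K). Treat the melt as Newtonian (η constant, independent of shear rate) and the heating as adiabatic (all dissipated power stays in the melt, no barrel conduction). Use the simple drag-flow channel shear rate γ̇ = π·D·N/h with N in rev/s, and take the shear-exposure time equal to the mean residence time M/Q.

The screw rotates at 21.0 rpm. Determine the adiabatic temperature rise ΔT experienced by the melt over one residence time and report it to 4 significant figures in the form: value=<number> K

value=86.84 K

Q_s = Q / 3600 = 226.0 / 3600 = 0.0627778 kg/s
t_res = M / Q_s = 14.52 / 0.0627778 = 231.292 s
Geometry in metres: D = 59.7 mm → 0.0597 m, h = 4.12 mm → 0.00412 m; screw speed N = 21.0 rpm = 0.35 rev/s
γ̇ = π·D·N / h = π · 0.0597 · 0.35 / 0.00412 = 15.9329 s⁻¹
Adiabatic rise: ΔT = η γ̇² t_res / (ρ cp) = 4412·(15.9329)²·231.292 / (1243·2400) = 86.8368 K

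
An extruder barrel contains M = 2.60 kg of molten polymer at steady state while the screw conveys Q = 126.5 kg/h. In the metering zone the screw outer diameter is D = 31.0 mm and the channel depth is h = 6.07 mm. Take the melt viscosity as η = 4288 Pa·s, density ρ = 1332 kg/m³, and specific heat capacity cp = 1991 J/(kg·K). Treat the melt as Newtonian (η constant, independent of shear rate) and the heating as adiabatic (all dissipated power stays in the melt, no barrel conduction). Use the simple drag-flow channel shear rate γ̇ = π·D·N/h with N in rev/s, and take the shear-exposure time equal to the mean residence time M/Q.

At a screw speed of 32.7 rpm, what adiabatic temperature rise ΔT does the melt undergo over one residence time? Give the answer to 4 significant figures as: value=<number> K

Convert throughput: Q = 126.5 kg/h = 126.5/3600 = 0.0351389 kg/s
Mean residence time: t_res = M/Q_s = 2.60 kg / 0.0351389 kg/s = 73.9921 s
Convert to SI: D = 0.031 m, h = 0.00607 m, N = 32.7/60 = 0.545 rev/s
γ̇ = π·D·N / h = π · 0.031 · 0.545 / 0.00607 = 8.74419 s⁻¹
ΔT = η·γ̇²·t_res/(ρ·cp) = [4288 × 8.74419² × 73.9921] / [1332 × 1991] = 9.14752 K

value=9.148 K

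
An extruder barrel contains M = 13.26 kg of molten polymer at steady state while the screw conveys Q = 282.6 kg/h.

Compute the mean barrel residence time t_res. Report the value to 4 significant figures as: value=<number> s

value=168.9 s

Throughput in SI: Q_s = 282.6 kg/h ÷ 3600 s/h = 0.0785 kg/s
t_res = M / Q_s = 13.26 ÷ 0.0785 = 168.917 s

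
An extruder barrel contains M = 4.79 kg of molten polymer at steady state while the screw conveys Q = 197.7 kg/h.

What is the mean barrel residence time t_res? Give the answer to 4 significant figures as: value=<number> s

Convert throughput: Q = 197.7 kg/h = 197.7/3600 = 0.0549167 kg/s
t_res = M / Q_s = 4.79 / 0.0549167 = 87.2231 s

value=87.22 s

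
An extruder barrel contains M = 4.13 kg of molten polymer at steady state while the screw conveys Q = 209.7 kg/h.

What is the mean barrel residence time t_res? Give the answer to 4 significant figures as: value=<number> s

value=70.90 s

Convert throughput: Q = 209.7 kg/h = 209.7/3600 = 0.05825 kg/s
t_res = M / Q_s = 4.13 ÷ 0.05825 = 70.9013 s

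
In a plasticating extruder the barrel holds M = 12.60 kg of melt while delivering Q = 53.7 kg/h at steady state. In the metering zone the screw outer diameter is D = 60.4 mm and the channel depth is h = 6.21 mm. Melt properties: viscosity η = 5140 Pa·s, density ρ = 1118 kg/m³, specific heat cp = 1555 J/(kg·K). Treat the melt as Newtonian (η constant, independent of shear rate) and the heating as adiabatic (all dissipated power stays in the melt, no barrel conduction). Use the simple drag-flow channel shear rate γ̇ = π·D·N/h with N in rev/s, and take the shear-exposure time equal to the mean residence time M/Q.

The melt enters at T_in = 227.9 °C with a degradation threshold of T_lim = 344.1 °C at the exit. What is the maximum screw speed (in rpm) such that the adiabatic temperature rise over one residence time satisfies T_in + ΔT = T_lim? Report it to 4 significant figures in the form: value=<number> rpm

value=13.39 rpm

Throughput in SI: Q_s = 53.7 kg/h ÷ 3600 s/h = 0.0149167 kg/s
t_res = M / Q_s = 12.60 / 0.0149167 = 844.693 s
Geometry in SI: D = 60.4 mm → 0.0604 m, h = 6.21 mm → 0.00621 m
ΔT_a = T_lim − T_in = 344.1 °C − 227.9 °C = 116.2 K
Invert ΔT = ηγ̇²t_res/(ρcp) for γ̇: γ̇_max² = ΔT_a ρ cp / (η t_res) = 116.2·1118·1555 / (5140·844.693) = 46.5282 s⁻²
γ̇_max = sqrt(46.5282) = 6.82116 s⁻¹
N_max = γ̇_max h / (πD) = 6.82116·0.00621/(π·0.0604) = 0.223235 rev/s → ×60 = 13.3941 rpm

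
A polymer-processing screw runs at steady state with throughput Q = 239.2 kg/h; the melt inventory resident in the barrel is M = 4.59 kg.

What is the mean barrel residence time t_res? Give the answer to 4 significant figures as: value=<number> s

Convert throughput: Q = 239.2 kg/h = 239.2/3600 = 0.0664444 kg/s
t_res = M / Q_s = 4.59 ÷ 0.0664444 = 69.0803 s

value=69.08 s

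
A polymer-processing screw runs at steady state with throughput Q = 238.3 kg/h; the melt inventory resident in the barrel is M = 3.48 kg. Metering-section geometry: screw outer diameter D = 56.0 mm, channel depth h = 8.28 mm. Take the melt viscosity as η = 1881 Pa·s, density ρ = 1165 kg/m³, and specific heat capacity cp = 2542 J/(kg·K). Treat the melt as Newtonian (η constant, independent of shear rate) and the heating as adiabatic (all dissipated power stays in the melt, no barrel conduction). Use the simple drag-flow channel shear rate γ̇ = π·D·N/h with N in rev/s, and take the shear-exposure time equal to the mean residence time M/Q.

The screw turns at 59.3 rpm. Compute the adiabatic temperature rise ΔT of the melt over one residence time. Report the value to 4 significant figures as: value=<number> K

Throughput in SI: Q_s = 238.3 kg/h ÷ 3600 s/h = 0.0661944 kg/s
t_res = M / Q_s = 3.48 / 0.0661944 = 52.5724 s
D = 56.0 mm = 0.056 m;  h = 8.28 mm = 0.00828 m;  N = 59.3 rpm / 60 = 0.988333 rev/s
γ̇ = π·D·N / h = π · 0.056 · 0.988333 / 0.00828 = 20.9996 s⁻¹
ΔT = η·γ̇²·t_res/(ρ·cp) = [1881 × 20.9996² × 52.5724] / [1165 × 2542] = 14.7254 K

value=14.73 K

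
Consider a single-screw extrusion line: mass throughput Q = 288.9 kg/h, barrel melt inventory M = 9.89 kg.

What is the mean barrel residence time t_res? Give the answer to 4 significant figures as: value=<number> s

Q_s = Q / 3600 = 288.9 / 3600 = 0.08025 kg/s
t_res = M / Q_s = 9.89 / 0.08025 = 123.24 s

value=123.2 s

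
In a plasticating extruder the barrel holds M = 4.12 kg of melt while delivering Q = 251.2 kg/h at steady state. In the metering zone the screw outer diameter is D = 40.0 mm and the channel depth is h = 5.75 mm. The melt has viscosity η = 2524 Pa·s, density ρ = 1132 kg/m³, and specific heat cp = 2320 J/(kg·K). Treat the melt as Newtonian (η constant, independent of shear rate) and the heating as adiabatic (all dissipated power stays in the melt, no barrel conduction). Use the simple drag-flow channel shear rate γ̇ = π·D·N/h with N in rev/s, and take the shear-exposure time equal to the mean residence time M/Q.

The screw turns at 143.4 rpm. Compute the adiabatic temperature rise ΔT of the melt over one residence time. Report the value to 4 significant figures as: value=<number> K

Q_s = Q / 3600 = 251.2 / 3600 = 0.0697778 kg/s
t_res = M / Q_s = 4.12 / 0.0697778 = 59.0446 s
D = 40.0 mm = 0.04 m;  h = 5.75 mm = 0.00575 m;  N = 143.4 rpm / 60 = 2.39 rev/s
Shear rate: γ̇ = πDN/h = π·0.04·2.39/0.00575 = 52.2324 s⁻¹
ΔT = η·γ̇²·t_res/(ρ·cp) = [2524 × 52.2324² × 59.0446] / [1132 × 2320] = 154.816 K

value=154.8 K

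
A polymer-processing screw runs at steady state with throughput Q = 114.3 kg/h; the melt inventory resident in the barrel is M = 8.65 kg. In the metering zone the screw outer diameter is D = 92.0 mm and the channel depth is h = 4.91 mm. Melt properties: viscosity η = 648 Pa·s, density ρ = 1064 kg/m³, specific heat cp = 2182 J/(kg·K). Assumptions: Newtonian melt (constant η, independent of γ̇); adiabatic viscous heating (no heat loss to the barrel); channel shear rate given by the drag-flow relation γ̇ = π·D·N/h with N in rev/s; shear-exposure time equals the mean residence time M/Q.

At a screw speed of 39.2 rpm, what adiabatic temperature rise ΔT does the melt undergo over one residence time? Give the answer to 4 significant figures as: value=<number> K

Q_s = Q / 3600 = 114.3 / 3600 = 0.03175 kg/s
t_res = M / Q_s = 8.65 / 0.03175 = 272.441 s
D = 92.0 mm = 0.092 m;  h = 4.91 mm = 0.00491 m;  N = 39.2 rpm / 60 = 0.653333 rev/s
γ̇ = π D N / h = (π)(0.092)(0.653333) / 0.00491 = 38.4584 s⁻¹
ΔT = η·γ̇²·t_res/(ρ·cp) = [648 × 38.4584² × 272.441] / [1064 × 2182] = 112.469 K

value=112.5 K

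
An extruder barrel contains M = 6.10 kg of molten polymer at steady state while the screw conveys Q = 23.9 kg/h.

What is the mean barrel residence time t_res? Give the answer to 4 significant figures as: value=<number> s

value=918.8 s

Throughput in SI: Q_s = 23.9 kg/h ÷ 3600 s/h = 0.00663889 kg/s
t_res = M / Q_s = 6.10 / 0.00663889 = 918.828 s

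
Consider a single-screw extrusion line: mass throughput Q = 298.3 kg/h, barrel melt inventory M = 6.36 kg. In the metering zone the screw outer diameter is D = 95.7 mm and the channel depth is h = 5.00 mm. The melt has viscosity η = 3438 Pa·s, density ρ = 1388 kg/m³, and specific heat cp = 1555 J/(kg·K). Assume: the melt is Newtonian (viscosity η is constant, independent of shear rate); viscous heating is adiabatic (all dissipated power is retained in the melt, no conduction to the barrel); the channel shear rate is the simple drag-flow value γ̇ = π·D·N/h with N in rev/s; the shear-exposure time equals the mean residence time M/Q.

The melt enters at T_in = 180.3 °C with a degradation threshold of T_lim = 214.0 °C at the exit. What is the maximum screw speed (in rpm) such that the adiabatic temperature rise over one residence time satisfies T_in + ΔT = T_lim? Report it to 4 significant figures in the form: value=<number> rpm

value=16.57 rpm

Q_s = Q / 3600 = 298.3 / 3600 = 0.0828611 kg/s
Mean residence time: t_res = M/Q_s = 6.36 kg / 0.0828611 kg/s = 76.7549 s
Geometry in SI: D = 95.7 mm → 0.0957 m, h = 5.00 mm → 0.005 m
ΔT_a = T_lim − T_in = 214.0 °C − 180.3 °C = 33.7 K
γ̇_max² = ΔT_a·ρ·cp / (η·t_res) = [33.7 × 1388 × 1555] / [3438 × 76.7549] = 275.637 s⁻²
γ̇_max = sqrt(275.637) = 16.6023 s⁻¹
N_max = γ̇_max h / (πD) = 16.6023·0.005/(π·0.0957) = 0.276107 rev/s → ×60 = 16.5664 rpm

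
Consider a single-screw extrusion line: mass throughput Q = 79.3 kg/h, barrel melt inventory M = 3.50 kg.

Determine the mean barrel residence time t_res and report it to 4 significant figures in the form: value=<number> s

Throughput in SI: Q_s = 79.3 kg/h ÷ 3600 s/h = 0.0220278 kg/s
Mean residence time: t_res = M/Q_s = 3.50 kg / 0.0220278 kg/s = 158.89 s

value=158.9 s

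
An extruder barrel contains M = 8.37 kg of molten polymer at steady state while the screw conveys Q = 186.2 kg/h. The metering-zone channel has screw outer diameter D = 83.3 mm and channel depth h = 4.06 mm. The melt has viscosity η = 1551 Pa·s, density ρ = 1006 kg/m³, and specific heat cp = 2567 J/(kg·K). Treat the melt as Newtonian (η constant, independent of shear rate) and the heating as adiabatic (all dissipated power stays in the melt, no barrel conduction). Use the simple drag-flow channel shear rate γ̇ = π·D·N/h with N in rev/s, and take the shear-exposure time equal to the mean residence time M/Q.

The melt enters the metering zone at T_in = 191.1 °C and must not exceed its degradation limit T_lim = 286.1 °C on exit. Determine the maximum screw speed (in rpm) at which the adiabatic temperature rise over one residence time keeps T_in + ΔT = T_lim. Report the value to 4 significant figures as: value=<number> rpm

Convert throughput: Q = 186.2 kg/h = 186.2/3600 = 0.0517222 kg/s
t_res = M / Q_s = 8.37 / 0.0517222 = 161.826 s
D = 83.3 mm = 0.0833 m;  h = 4.06 mm = 0.00406 m
ΔT_a = T_lim − T_in = 286.1 − 191.1 = 95 K
Invert ΔT = ηγ̇²t_res/(ρcp) for γ̇: γ̇_max² = ΔT_a ρ cp / (η t_res) = 95·1006·2567 / (1551·161.826) = 977.434 s⁻²
Take the square root: γ̇_max = √(977.434) = 31.2639 s⁻¹
N_max = γ̇_max·h / (π·D) = 31.2639 · 0.00406 / (π · 0.0833) = 0.485037 rev/s = 29.1022 rpm

value=29.10 rpm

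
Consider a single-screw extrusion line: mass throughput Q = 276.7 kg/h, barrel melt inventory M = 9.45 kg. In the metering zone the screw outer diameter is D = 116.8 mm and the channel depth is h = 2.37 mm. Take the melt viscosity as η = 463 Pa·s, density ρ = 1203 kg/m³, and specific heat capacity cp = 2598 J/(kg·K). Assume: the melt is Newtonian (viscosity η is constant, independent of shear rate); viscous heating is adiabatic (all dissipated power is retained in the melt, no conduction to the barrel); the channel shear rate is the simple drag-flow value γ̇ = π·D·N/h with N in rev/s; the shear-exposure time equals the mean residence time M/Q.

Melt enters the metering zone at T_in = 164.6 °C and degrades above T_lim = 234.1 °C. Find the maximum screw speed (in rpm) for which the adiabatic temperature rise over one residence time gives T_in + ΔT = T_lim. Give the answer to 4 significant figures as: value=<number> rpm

value=23.94 rpm

Convert throughput: Q = 276.7 kg/h = 276.7/3600 = 0.0768611 kg/s
t_res = M / Q_s = 9.45 ÷ 0.0768611 = 122.949 s
D = 116.8 mm = 0.1168 m;  h = 2.37 mm = 0.00237 m
ΔT_a = T_lim − T_in = 234.1 − 164.6 = 69.5 K
Invert ΔT = ηγ̇²t_res/(ρcp) for γ̇: γ̇_max² = ΔT_a ρ cp / (η t_res) = 69.5·1203·2598 / (463·122.949) = 3815.78 s⁻²
γ̇_max = sqrt(3815.78) = 61.772 s⁻¹
N_max = γ̇_max h / (πD) = 61.772·0.00237/(π·0.1168) = 0.398977 rev/s → ×60 = 23.9386 rpm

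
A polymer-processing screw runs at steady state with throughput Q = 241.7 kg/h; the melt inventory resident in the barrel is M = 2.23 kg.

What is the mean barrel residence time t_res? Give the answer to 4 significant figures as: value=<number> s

Convert throughput: Q = 241.7 kg/h = 241.7/3600 = 0.0671389 kg/s
t_res = M / Q_s = 2.23 / 0.0671389 = 33.2147 s

value=33.21 s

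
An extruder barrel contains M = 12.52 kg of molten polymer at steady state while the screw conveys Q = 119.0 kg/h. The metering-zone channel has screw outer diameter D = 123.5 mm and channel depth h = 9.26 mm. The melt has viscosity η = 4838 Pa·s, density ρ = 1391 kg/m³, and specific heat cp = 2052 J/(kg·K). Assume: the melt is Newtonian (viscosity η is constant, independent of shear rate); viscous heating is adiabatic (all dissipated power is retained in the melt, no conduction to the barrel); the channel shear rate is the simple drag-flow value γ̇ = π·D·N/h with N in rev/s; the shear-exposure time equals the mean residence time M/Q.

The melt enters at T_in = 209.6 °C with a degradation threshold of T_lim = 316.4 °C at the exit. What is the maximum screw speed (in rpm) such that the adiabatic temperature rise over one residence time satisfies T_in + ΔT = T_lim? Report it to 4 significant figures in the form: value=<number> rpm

Throughput in SI: Q_s = 119.0 kg/h ÷ 3600 s/h = 0.0330556 kg/s
t_res = M / Q_s = 12.52 / 0.0330556 = 378.756 s
Convert to metres: D = 0.1235 m, h = 0.00926 m
ΔT_a = T_lim − T_in = 316.4 °C − 209.6 °C = 106.8 K
γ̇_max² = ΔT_a·ρ·cp/(η·t_res) = 106.8·1391·2052/(4838·378.756) = 166.36 s⁻²
γ̇_max = √166.36 = 12.8981 s⁻¹
N_max = γ̇_max h / (πD) = 12.8981·0.00926/(π·0.1235) = 0.307836 rev/s → ×60 = 18.4701 rpm

value=18.47 rpm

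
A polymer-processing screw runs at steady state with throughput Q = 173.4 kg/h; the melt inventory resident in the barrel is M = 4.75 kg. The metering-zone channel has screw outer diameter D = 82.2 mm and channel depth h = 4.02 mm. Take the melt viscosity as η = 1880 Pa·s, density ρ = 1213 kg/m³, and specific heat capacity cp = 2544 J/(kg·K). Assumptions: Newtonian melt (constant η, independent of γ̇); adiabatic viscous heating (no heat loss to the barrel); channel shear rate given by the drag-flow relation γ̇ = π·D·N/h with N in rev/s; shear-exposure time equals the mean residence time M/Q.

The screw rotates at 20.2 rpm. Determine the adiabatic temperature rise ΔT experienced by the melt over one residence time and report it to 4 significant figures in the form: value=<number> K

Throughput in SI: Q_s = 173.4 kg/h ÷ 3600 s/h = 0.0481667 kg/s
t_res = M / Q_s = 4.75 ÷ 0.0481667 = 98.6159 s
Convert to SI: D = 0.0822 m, h = 0.00402 m, N = 20.2/60 = 0.336667 rev/s
Shear rate: γ̇ = πDN/h = π·0.0822·0.336667/0.00402 = 21.627 s⁻¹
ΔT = η·γ̇²·t_res/(ρ·cp) = [1880 × 21.627² × 98.6159] / [1213 × 2544] = 28.1008 K

value=28.10 K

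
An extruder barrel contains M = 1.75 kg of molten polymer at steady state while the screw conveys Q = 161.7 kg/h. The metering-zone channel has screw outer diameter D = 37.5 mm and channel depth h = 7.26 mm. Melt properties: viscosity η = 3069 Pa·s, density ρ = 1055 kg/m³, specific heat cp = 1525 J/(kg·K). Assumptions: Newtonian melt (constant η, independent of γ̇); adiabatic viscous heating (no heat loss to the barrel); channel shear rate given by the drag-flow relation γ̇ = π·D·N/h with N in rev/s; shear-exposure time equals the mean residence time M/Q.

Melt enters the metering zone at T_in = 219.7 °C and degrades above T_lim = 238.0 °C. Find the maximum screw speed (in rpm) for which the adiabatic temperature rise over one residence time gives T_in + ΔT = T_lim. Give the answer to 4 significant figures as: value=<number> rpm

value=58.02 rpm

Q_s = Q / 3600 = 161.7 / 3600 = 0.0449167 kg/s
t_res = M / Q_s = 1.75 / 0.0449167 = 38.961 s
Geometry in SI: D = 37.5 mm → 0.0375 m, h = 7.26 mm → 0.00726 m
ΔT_a = T_lim − T_in = 238.0 − 219.7 = 18.3 K
γ̇_max² = ΔT_a·ρ·cp/(η·t_res) = 18.3·1055·1525/(3069·38.961) = 246.233 s⁻²
Take the square root: γ̇_max = √(246.233) = 15.6918 s⁻¹
N_max = γ̇_max·h / (π·D) = 15.6918 · 0.00726 / (π · 0.0375) = 0.967004 rev/s = 58.0203 rpm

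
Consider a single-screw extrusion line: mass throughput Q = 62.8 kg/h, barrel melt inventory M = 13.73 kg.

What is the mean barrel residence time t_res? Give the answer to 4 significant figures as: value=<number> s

Q_s = Q / 3600 = 62.8 / 3600 = 0.0174444 kg/s
t_res = M / Q_s = 13.73 ÷ 0.0174444 = 787.07 s

value=787.1 s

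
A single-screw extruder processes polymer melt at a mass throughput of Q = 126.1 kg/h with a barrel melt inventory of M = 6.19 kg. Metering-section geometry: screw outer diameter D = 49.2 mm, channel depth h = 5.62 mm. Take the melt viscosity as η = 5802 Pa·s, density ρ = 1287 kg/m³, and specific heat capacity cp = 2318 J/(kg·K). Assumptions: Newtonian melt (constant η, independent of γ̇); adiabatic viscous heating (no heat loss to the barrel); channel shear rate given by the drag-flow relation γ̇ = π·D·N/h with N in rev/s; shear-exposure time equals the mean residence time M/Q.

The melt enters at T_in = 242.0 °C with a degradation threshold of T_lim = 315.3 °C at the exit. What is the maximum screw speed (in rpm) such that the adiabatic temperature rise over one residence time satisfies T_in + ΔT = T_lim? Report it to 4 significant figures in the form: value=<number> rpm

value=31.86 rpm

Convert throughput: Q = 126.1 kg/h = 126.1/3600 = 0.0350278 kg/s
t_res = M / Q_s = 6.19 ÷ 0.0350278 = 176.717 s
D = 49.2 mm = 0.0492 m;  h = 5.62 mm = 0.00562 m
ΔT_a = T_lim − T_in = 315.3 °C − 242.0 °C = 73.3 K
γ̇_max² = ΔT_a·ρ·cp / (η·t_res) = [73.3 × 1287 × 2318] / [5802 × 176.717] = 213.275 s⁻²
γ̇_max = sqrt(213.275) = 14.6039 s⁻¹
N_max = γ̇_max h / (πD) = 14.6039·0.00562/(π·0.0492) = 0.530996 rev/s → ×60 = 31.8598 rpm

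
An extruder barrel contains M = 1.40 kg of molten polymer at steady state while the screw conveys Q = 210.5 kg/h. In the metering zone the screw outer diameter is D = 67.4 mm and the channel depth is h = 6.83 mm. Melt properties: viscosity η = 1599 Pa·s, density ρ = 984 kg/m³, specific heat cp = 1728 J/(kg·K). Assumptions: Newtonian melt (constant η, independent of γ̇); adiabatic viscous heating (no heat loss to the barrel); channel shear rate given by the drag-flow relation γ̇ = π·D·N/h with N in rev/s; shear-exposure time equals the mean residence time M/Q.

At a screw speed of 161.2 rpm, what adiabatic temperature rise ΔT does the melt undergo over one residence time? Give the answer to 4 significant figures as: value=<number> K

value=156.2 K

Throughput in SI: Q_s = 210.5 kg/h ÷ 3600 s/h = 0.0584722 kg/s
Mean residence time: t_res = M/Q_s = 1.40 kg / 0.0584722 kg/s = 23.943 s
D = 67.4 mm = 0.0674 m;  h = 6.83 mm = 0.00683 m;  N = 161.2 rpm / 60 = 2.68667 rev/s
Shear rate: γ̇ = πDN/h = π·0.0674·2.68667/0.00683 = 83.2919 s⁻¹
ΔT = η·γ̇²·t_res / (ρ·cp) = 1599 · (83.2919)² · 23.943 / (984 · 1728) = 156.205 K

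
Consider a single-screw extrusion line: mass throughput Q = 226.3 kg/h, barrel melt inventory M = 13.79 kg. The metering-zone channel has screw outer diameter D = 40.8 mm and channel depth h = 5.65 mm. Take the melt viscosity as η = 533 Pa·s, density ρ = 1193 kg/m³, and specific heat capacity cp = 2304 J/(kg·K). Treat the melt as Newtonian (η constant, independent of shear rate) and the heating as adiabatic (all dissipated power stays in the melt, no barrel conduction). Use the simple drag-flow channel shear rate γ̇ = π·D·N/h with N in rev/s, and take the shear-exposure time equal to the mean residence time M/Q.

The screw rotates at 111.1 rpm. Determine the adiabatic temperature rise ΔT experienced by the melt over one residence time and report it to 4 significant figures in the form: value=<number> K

Q_s = Q / 3600 = 226.3 / 3600 = 0.0628611 kg/s
t_res = M / Q_s = 13.79 ÷ 0.0628611 = 219.373 s
D = 40.8 mm = 0.0408 m;  h = 5.65 mm = 0.00565 m;  N = 111.1 rpm / 60 = 1.85167 rev/s
γ̇ = π·D·N / h = π · 0.0408 · 1.85167 / 0.00565 = 42.0073 s⁻¹
ΔT = η·γ̇²·t_res/(ρ·cp) = [533 × 42.0073² × 219.373] / [1193 × 2304] = 75.0646 K

value=75.06 K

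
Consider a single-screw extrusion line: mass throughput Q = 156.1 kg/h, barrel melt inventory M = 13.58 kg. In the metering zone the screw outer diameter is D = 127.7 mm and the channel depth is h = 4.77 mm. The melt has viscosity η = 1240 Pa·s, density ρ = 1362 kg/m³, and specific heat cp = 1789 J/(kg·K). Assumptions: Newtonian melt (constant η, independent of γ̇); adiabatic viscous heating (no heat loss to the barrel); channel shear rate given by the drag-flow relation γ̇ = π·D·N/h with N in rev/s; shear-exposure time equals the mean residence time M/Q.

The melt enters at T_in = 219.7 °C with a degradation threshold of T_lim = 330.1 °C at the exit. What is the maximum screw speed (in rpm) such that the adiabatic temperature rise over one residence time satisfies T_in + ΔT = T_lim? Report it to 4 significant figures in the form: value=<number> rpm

value=18.78 rpm

Q_s = Q / 3600 = 156.1 / 3600 = 0.0433611 kg/s
t_res = M / Q_s = 13.58 / 0.0433611 = 313.184 s
Geometry in SI: D = 127.7 mm → 0.1277 m, h = 4.77 mm → 0.00477 m
ΔT_a = T_lim − T_in = 330.1 − 219.7 = 110.4 K
γ̇_max² = ΔT_a·ρ·cp/(η·t_res) = 110.4·1362·1789/(1240·313.184) = 692.684 s⁻²
γ̇_max = √692.684 = 26.3189 s⁻¹
Solve γ̇ = πDN/h for N: N_max = γ̇_max·h/(π·D) = 26.3189 × 0.00477 / (π × 0.1277) = 0.312929 rev/s = 18.7757 rpm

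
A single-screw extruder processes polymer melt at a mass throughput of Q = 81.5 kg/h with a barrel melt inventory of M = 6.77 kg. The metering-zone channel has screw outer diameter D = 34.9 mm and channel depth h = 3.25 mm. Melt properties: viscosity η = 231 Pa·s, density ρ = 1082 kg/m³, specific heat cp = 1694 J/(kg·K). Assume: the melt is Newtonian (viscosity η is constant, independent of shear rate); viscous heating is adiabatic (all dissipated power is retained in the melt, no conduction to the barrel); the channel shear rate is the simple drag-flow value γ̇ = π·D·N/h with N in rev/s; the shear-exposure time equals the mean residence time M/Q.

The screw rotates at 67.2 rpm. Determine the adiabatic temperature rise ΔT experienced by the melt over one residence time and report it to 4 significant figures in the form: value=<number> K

Convert throughput: Q = 81.5 kg/h = 81.5/3600 = 0.0226389 kg/s
Mean residence time: t_res = M/Q_s = 6.77 kg / 0.0226389 kg/s = 299.043 s
Geometry in metres: D = 34.9 mm → 0.0349 m, h = 3.25 mm → 0.00325 m; screw speed N = 67.2 rpm = 1.12 rev/s
γ̇ = π·D·N / h = π · 0.0349 · 1.12 / 0.00325 = 37.7842 s⁻¹
Adiabatic rise: ΔT = η γ̇² t_res / (ρ cp) = 231·(37.7842)²·299.043 / (1082·1694) = 53.8053 K

value=53.81 K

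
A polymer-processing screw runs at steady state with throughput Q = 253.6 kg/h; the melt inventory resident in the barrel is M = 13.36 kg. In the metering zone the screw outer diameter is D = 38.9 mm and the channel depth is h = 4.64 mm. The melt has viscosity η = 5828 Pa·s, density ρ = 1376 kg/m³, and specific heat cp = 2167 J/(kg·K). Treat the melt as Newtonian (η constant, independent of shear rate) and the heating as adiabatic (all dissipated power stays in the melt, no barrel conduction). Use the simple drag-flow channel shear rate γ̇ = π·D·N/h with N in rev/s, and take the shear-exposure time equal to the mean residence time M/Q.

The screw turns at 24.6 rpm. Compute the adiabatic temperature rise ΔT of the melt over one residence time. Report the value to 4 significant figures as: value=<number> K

value=43.22 K

Convert throughput: Q = 253.6 kg/h = 253.6/3600 = 0.0704444 kg/s
t_res = M / Q_s = 13.36 / 0.0704444 = 189.653 s
D = 38.9 mm = 0.0389 m;  h = 4.64 mm = 0.00464 m;  N = 24.6 rpm / 60 = 0.41 rev/s
Shear rate: γ̇ = πDN/h = π·0.0389·0.41/0.00464 = 10.7985 s⁻¹
ΔT = η·γ̇²·t_res/(ρ·cp) = [5828 × 10.7985² × 189.653] / [1376 × 2167] = 43.2248 K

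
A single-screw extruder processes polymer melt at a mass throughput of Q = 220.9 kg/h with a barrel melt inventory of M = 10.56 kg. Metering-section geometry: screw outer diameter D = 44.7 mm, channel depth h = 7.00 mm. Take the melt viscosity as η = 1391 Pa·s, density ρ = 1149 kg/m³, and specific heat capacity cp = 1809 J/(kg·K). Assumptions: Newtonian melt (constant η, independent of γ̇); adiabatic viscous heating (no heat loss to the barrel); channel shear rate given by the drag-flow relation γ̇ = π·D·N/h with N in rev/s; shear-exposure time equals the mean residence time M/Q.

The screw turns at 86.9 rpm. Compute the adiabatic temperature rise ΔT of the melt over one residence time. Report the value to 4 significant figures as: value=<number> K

value=97.23 K

Convert throughput: Q = 220.9 kg/h = 220.9/3600 = 0.0613611 kg/s
t_res = M / Q_s = 10.56 ÷ 0.0613611 = 172.096 s
D = 44.7 mm = 0.0447 m;  h = 7.00 mm = 0.007 m;  N = 86.9 rpm / 60 = 1.44833 rev/s
γ̇ = π·D·N / h = π · 0.0447 · 1.44833 / 0.007 = 29.0555 s⁻¹
ΔT = η·γ̇²·t_res/(ρ·cp) = [1391 × 29.0555² × 172.096] / [1149 × 1809] = 97.2288 K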